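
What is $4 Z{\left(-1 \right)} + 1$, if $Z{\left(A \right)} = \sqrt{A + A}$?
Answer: $1 + 4 i \sqrt{2} \approx 1.0 + 5.6569 i$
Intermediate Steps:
$Z{\left(A \right)} = \sqrt{2} \sqrt{A}$ ($Z{\left(A \right)} = \sqrt{2 A} = \sqrt{2} \sqrt{A}$)
$4 Z{\left(-1 \right)} + 1 = 4 \sqrt{2} \sqrt{-1} + 1 = 4 \sqrt{2} i + 1 = 4 i \sqrt{2} + 1 = 1 + 4 i \sqrt{2}$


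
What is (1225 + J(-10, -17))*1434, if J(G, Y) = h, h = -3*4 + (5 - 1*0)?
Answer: 1746612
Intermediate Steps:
h = -7 (h = -12 + (5 + 0) = -12 + 5 = -7)
J(G, Y) = -7
(1225 + J(-10, -17))*1434 = (1225 - 7)*1434 = 1218*1434 = 1746612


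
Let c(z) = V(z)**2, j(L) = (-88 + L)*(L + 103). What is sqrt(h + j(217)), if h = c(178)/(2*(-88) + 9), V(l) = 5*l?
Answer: 2*sqrt(254744305)/167 ≈ 191.15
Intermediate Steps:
j(L) = (-88 + L)*(103 + L)
c(z) = 25*z**2 (c(z) = (5*z)**2 = 25*z**2)
h = -792100/167 (h = (25*178**2)/(2*(-88) + 9) = (25*31684)/(-176 + 9) = 792100/(-167) = 792100*(-1/167) = -792100/167 ≈ -4743.1)
sqrt(h + j(217)) = sqrt(-792100/167 + (-9064 + 217**2 + 15*217)) = sqrt(-792100/167 + (-9064 + 47089 + 3255)) = sqrt(-792100/167 + 41280) = sqrt(6101660/167) = 2*sqrt(254744305)/167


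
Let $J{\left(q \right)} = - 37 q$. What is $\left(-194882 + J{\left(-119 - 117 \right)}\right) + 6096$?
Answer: $-180054$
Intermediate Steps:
$\left(-194882 + J{\left(-119 - 117 \right)}\right) + 6096 = \left(-194882 - 37 \left(-119 - 117\right)\right) + 6096 = \left(-194882 - -8732\right) + 6096 = \left(-194882 + 8732\right) + 6096 = -186150 + 6096 = -180054$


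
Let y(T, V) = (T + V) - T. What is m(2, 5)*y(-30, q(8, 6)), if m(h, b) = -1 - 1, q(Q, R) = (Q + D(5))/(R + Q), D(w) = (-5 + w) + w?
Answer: -13/7 ≈ -1.8571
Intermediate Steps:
D(w) = -5 + 2*w
q(Q, R) = (5 + Q)/(Q + R) (q(Q, R) = (Q + (-5 + 2*5))/(R + Q) = (Q + (-5 + 10))/(Q + R) = (Q + 5)/(Q + R) = (5 + Q)/(Q + R))
m(h, b) = -2
y(T, V) = V
m(2, 5)*y(-30, q(8, 6)) = -2*(5 + 8)/(8 + 6) = -2*13/14 = -13/7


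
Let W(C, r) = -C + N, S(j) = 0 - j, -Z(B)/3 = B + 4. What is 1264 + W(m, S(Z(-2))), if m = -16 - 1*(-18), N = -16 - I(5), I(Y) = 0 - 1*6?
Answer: 1252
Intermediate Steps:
Z(B) = -12 - 3*B (Z(B) = -3*(B + 4) = -3*(4 + B) = -12 - 3*B)
I(Y) = -6 (I(Y) = 0 - 6 = -6)
S(j) = -j
N = -10 (N = -16 - 1*(-6) = -16 + 6 = -10)
m = 2 (m = -16 + 18 = 2)
W(C, r) = -10 - C (W(C, r) = -C - 10 = -10 - C)
1264 + W(m, S(Z(-2))) = 1264 + (-10 - 1*2) = 1264 + (-10 - 2) = 1264 - 12 = 1252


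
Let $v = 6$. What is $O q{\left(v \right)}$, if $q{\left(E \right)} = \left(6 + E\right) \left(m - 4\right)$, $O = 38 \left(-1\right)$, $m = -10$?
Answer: $6384$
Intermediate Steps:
$O = -38$
$q{\left(E \right)} = -84 - 14 E$ ($q{\left(E \right)} = \left(6 + E\right) \left(-10 - 4\right) = \left(6 + E\right) \left(-14\right) = -84 - 14 E$)
$O q{\left(v \right)} = - 38 \left(-84 - 84\right) = \left(-38\right) \left(-168\right) = 6384$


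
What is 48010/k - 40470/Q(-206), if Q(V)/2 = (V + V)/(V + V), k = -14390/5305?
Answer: -54587470/1439 ≈ -37934.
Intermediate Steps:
k = -2878/1061 (k = -14390*1/5305 = -2878/1061 ≈ -2.7125)
Q(V) = 2 (Q(V) = 2*((V + V)/(V + V)) = 2*((2*V)/((2*V))) = 2*((2*V)*(1/(2*V))) = 2*1 = 2)
48010/k - 40470/Q(-206) = 48010/(-2878/1061) - 40470/2 = 48010*(-1061/2878) - 40470*½ = -25469305/1439 - 20235 = -54587470/1439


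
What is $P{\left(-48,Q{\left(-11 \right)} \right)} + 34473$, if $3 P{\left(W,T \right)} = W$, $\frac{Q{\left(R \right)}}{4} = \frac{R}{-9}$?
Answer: $34457$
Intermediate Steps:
$Q{\left(R \right)} = - \frac{4 R}{9}$ ($Q{\left(R \right)} = 4 \frac{R}{-9} = 4 R \left(- \frac{1}{9}\right) = 4 \left(- \frac{R}{9}\right) = - \frac{4 R}{9}$)
$P{\left(W,T \right)} = \frac{W}{3}$
$P{\left(-48,Q{\left(-11 \right)} \right)} + 34473 = \frac{1}{3} \left(-48\right) + 34473 = -16 + 34473 = 34457$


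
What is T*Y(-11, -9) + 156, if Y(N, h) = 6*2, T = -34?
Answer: -252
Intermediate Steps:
Y(N, h) = 12
T*Y(-11, -9) + 156 = -34*12 + 156 = -408 + 156 = -252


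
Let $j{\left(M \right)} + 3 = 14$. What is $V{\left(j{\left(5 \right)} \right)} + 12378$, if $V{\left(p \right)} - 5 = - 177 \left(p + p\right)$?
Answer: $8489$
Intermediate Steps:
$j{\left(M \right)} = 11$ ($j{\left(M \right)} = -3 + 14 = 11$)
$V{\left(p \right)} = 5 - 354 p$ ($V{\left(p \right)} = 5 - 177 \left(p + p\right) = 5 - 177 \cdot 2 p = 5 - 354 p$)
$V{\left(j{\left(5 \right)} \right)} + 12378 = \left(5 - 3894\right) + 12378 = -3889 + 12378 = 8489$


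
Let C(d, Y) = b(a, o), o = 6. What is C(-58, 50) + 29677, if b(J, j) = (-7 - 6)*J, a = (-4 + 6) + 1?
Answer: 29638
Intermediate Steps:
a = 3 (a = 2 + 1 = 3)
b(J, j) = -13*J
C(d, Y) = -39 (C(d, Y) = -13*3 = -39)
C(-58, 50) + 29677 = -39 + 29677 = 29638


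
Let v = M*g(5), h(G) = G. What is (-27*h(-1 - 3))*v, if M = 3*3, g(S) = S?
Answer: 4860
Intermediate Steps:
M = 9
v = 45 (v = 9*5 = 45)
(-27*h(-1 - 3))*v = -27*(-1 - 3)*45 = -27*(-4)*45 = 108*45 = 4860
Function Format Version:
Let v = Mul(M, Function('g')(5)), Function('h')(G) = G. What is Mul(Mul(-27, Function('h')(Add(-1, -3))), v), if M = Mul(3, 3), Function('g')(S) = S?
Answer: 4860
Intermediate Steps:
M = 9
v = 45 (v = Mul(9, 5) = 45)
Mul(Mul(-27, Function('h')(Add(-1, -3))), v) = Mul(Mul(-27, Add(-1, -3)), 45) = Mul(Mul(-27, -4), 45) = Mul(108, 45) = 4860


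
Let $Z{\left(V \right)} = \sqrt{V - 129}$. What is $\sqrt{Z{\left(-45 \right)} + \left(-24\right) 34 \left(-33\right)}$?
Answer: $\sqrt{26928 + i \sqrt{174}} \approx 164.1 + 0.0402 i$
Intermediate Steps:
$Z{\left(V \right)} = \sqrt{-129 + V}$
$\sqrt{Z{\left(-45 \right)} + \left(-24\right) 34 \left(-33\right)} = \sqrt{\sqrt{-129 - 45} + \left(-24\right) 34 \left(-33\right)} = \sqrt{\sqrt{-174} - -26928} = \sqrt{i \sqrt{174} + 26928} = \sqrt{26928 + i \sqrt{174}}$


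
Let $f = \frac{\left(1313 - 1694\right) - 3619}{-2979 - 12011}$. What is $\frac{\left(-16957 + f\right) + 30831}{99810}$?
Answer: $\frac{10398763}{74807595} \approx 0.13901$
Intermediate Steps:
$f = \frac{400}{1499}$ ($f = \frac{-381 - 3619}{-14990} = \left(-4000\right) \left(- \frac{1}{14990}\right) = \frac{400}{1499} \approx 0.26684$)
$\frac{\left(-16957 + f\right) + 30831}{99810} = \frac{\left(-16957 + \frac{400}{1499}\right) + 30831}{99810} = \left(- \frac{25418143}{1499} + 30831\right) \frac{1}{99810} = \frac{20797526}{1499} \cdot \frac{1}{99810} = \frac{10398763}{74807595}$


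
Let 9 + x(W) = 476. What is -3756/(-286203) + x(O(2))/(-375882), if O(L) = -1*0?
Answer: 426051997/35859518682 ≈ 0.011881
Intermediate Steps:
O(L) = 0
x(W) = 467 (x(W) = -9 + 476 = 467)
-3756/(-286203) + x(O(2))/(-375882) = -3756/(-286203) + 467/(-375882) = -3756*(-1/286203) + 467*(-1/375882) = 1252/95401 - 467/375882 = 426051997/35859518682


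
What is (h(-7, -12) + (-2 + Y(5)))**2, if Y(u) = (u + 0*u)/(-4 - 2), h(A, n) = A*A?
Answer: 76729/36 ≈ 2131.4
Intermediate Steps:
h(A, n) = A**2
Y(u) = -u/6 (Y(u) = (u + 0)/(-6) = u*(-1/6) = -u/6)
(h(-7, -12) + (-2 + Y(5)))**2 = ((-7)**2 + (-2 - 1/6*5))**2 = (49 + (-2 - 5/6))**2 = (49 - 17/6)**2 = (277/6)**2 = 76729/36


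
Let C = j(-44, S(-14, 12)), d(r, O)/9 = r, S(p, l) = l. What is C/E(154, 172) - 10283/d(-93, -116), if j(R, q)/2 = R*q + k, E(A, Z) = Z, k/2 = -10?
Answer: 212831/35991 ≈ 5.9135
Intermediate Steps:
k = -20 (k = 2*(-10) = -20)
d(r, O) = 9*r
j(R, q) = -40 + 2*R*q (j(R, q) = 2*(R*q - 20) = 2*(-20 + R*q) = -40 + 2*R*q)
C = -1096 (C = -40 + 2*(-44)*12 = -40 - 1056 = -1096)
C/E(154, 172) - 10283/d(-93, -116) = -1096/172 - 10283/(9*(-93)) = -1096*1/172 - 10283/(-837) = -274/43 - 10283*(-1/837) = -274/43 + 10283/837 = 212831/35991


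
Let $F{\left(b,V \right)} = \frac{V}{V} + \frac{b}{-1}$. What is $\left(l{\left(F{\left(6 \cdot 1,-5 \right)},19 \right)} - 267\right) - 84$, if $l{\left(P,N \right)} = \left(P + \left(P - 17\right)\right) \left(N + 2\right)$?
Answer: $-918$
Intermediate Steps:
$F{\left(b,V \right)} = 1 - b$ ($F{\left(b,V \right)} = 1 + b \left(-1\right) = 1 - b$)
$l{\left(P,N \right)} = \left(-17 + 2 P\right) \left(2 + N\right)$ ($l{\left(P,N \right)} = \left(P + \left(-17 + P\right)\right) \left(2 + N\right) = \left(-17 + 2 P\right) \left(2 + N\right)$)
$\left(l{\left(F{\left(6 \cdot 1,-5 \right)},19 \right)} - 267\right) - 84 = \left(\left(-34 - 323 + 4 \left(1 - 6 \cdot 1\right) + 2 \cdot 19 \left(1 - 6 \cdot 1\right)\right) - 267\right) - 84 = \left(\left(-34 - 323 + 4 \left(1 - 6\right) + 2 \cdot 19 \left(1 - 6\right)\right) - 267\right) - 84 = \left(\left(-34 - 323 + 4 \left(-5\right) + 2 \cdot 19 \left(-5\right)\right) - 267\right) - 84 = \left(\left(-34 - 323 - 20 - 190\right) - 267\right) - 84 = \left(-567 - 267\right) - 84 = -834 - 84 = -918$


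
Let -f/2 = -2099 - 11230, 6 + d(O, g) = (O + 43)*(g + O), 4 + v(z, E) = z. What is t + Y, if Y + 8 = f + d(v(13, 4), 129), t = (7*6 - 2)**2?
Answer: 35420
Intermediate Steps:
v(z, E) = -4 + z
d(O, g) = -6 + (43 + O)*(O + g) (d(O, g) = -6 + (O + 43)*(g + O) = -6 + (43 + O)*(O + g))
f = 26658 (f = -2*(-2099 - 11230) = -2*(-13329) = 26658)
t = 1600 (t = (42 - 2)**2 = 40**2 = 1600)
Y = 33820 (Y = -8 + (26658 + (-6 + (-4 + 13)**2 + 43*(-4 + 13) + 43*129 + (-4 + 13)*129)) = -8 + (26658 + (-6 + 9**2 + 43*9 + 5547 + 9*129)) = -8 + (26658 + (-6 + 81 + 387 + 5547 + 1161)) = -8 + (26658 + 7170) = -8 + 33828 = 33820)
t + Y = 1600 + 33820 = 35420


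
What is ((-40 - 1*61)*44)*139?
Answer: -617716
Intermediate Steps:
((-40 - 1*61)*44)*139 = ((-40 - 61)*44)*139 = -101*44*139 = -4444*139 = -617716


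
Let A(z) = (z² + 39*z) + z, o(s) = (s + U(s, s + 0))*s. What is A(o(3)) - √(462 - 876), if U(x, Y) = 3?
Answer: 1044 - 3*I*√46 ≈ 1044.0 - 20.347*I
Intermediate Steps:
o(s) = s*(3 + s) (o(s) = (s + 3)*s = (3 + s)*s = s*(3 + s))
A(z) = z² + 40*z
A(o(3)) - √(462 - 876) = (3*(3 + 3))*(40 + 3*(3 + 3)) - √(462 - 876) = (3*6)*(40 + 3*6) - √(-414) = 18*(40 + 18) - 3*I*√46 = 18*58 - 3*I*√46 = 1044 - 3*I*√46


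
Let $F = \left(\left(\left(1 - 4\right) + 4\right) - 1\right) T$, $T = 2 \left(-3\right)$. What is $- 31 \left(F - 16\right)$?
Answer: $496$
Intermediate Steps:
$T = -6$
$F = 0$ ($F = \left(\left(\left(1 - 4\right) + 4\right) - 1\right) \left(-6\right) = \left(\left(-3 + 4\right) - 1\right) \left(-6\right) = \left(1 - 1\right) \left(-6\right) = 0 \left(-6\right) = 0$)
$- 31 \left(F - 16\right) = - 31 \left(0 - 16\right) = \left(-31\right) \left(-16\right) = 496$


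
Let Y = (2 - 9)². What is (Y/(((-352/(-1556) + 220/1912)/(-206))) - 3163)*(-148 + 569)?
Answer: -874677752665/63459 ≈ -1.3783e+7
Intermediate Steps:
Y = 49 (Y = (-7)² = 49)
(Y/(((-352/(-1556) + 220/1912)/(-206))) - 3163)*(-148 + 569) = (49/(((-352/(-1556) + 220/1912)/(-206))) - 3163)*(-148 + 569) = (49/(((-352*(-1/1556) + 220*(1/1912))*(-1/206))) - 3163)*421 = (49/(((88/389 + 55/478)*(-1/206))) - 3163)*421 = (49/(((63459/185942)*(-1/206))) - 3163)*421 = (49/(-63459/38304052) - 3163)*421 = (49*(-38304052/63459) - 3163)*421 = (-1876898548/63459 - 3163)*421 = -2077619365/63459*421 = -874677752665/63459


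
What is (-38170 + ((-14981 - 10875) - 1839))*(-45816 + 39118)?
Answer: 441163770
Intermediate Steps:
(-38170 + ((-14981 - 10875) - 1839))*(-45816 + 39118) = (-38170 + (-25856 - 1839))*(-6698) = (-38170 - 27695)*(-6698) = -65865*(-6698) = 441163770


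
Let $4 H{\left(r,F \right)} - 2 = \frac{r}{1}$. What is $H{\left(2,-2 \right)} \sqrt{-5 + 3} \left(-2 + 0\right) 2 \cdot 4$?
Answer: $- 16 i \sqrt{2} \approx - 22.627 i$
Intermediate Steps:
$H{\left(r,F \right)} = \frac{1}{2} + \frac{r}{4}$ ($H{\left(r,F \right)} = \frac{1}{2} + \frac{r 1^{-1}}{4} = \frac{1}{2} + \frac{r 1}{4} = \frac{1}{2} + \frac{r}{4}$)
$H{\left(2,-2 \right)} \sqrt{-5 + 3} \left(-2 + 0\right) 2 \cdot 4 = \left(\frac{1}{2} + \frac{1}{4} \cdot 2\right) \sqrt{-5 + 3} \left(-2 + 0\right) 2 \cdot 4 = \left(\frac{1}{2} + \frac{1}{2}\right) \sqrt{-2} \left(\left(-2\right) 2\right) 4 = 1 i \sqrt{2} \left(-4\right) 4 = i \sqrt{2} \left(-4\right) 4 = - 4 i \sqrt{2} \cdot 4 = - 16 i \sqrt{2}$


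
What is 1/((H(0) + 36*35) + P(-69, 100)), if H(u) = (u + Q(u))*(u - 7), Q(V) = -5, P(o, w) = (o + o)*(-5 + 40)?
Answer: -1/3535 ≈ -0.00028289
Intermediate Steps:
P(o, w) = 70*o (P(o, w) = (2*o)*35 = 70*o)
H(u) = (-7 + u)*(-5 + u) (H(u) = (u - 5)*(u - 7) = (-5 + u)*(-7 + u) = (-7 + u)*(-5 + u))
1/((H(0) + 36*35) + P(-69, 100)) = 1/(((35 + 0² - 12*0) + 36*35) + 70*(-69)) = 1/(((35 + 0 + 0) + 1260) - 4830) = 1/((35 + 1260) - 4830) = 1/(1295 - 4830) = 1/(-3535) = -1/3535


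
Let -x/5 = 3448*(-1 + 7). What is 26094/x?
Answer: -4349/17240 ≈ -0.25226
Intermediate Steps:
x = -103440 (x = -17240*(-1 + 7) = -17240*6 = -5*20688 = -103440)
26094/x = 26094/(-103440) = 26094*(-1/103440) = -4349/17240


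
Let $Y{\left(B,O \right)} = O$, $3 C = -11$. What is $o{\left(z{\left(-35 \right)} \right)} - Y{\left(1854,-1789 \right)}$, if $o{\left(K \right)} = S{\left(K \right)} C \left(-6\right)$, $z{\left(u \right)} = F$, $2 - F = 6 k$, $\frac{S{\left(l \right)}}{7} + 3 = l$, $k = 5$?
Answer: $-2985$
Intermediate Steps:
$C = - \frac{11}{3}$ ($C = \frac{1}{3} \left(-11\right) = - \frac{11}{3} \approx -3.6667$)
$S{\left(l \right)} = -21 + 7 l$
$F = -28$ ($F = 2 - 6 \cdot 5 = 2 - 30 = -28$)
$z{\left(u \right)} = -28$
$o{\left(K \right)} = -462 + 154 K$ ($o{\left(K \right)} = \left(-21 + 7 K\right) \left(- \frac{11}{3}\right) \left(-6\right) = \left(77 - \frac{77 K}{3}\right) \left(-6\right) = -462 + 154 K$)
$o{\left(z{\left(-35 \right)} \right)} - Y{\left(1854,-1789 \right)} = \left(-462 + 154 \left(-28\right)\right) - -1789 = \left(-462 - 4312\right) + 1789 = -4774 + 1789 = -2985$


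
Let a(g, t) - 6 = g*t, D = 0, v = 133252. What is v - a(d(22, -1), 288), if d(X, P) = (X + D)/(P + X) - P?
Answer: 928594/7 ≈ 1.3266e+5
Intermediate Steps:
d(X, P) = -P + X/(P + X) (d(X, P) = (X + 0)/(P + X) - P = X/(P + X) - P = -P + X/(P + X))
a(g, t) = 6 + g*t
v - a(d(22, -1), 288) = 133252 - (6 + ((22 - 1*(-1)² - 1*(-1)*22)/(-1 + 22))*288) = 133252 - (6 + ((22 - 1*1 + 22)/21)*288) = 133252 - (6 + ((22 - 1 + 22)/21)*288) = 133252 - (6 + ((1/21)*43)*288) = 133252 - (6 + (43/21)*288) = 133252 - (6 + 4128/7) = 133252 - 1*4170/7 = 133252 - 4170/7 = 928594/7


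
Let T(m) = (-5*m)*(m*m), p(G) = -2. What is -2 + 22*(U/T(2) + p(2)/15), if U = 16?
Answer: -206/15 ≈ -13.733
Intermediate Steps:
T(m) = -5*m³ (T(m) = (-5*m)*m² = -5*m³)
-2 + 22*(U/T(2) + p(2)/15) = -2 + 22*(16/((-5*2³)) - 2/15) = -2 + 22*(16/((-5*8)) - 2*1/15) = -2 + 22*(16/(-40) - 2/15) = -2 + 22*(16*(-1/40) - 2/15) = -2 + 22*(-⅖ - 2/15) = -2 + 22*(-8/15) = -2 - 176/15 = -206/15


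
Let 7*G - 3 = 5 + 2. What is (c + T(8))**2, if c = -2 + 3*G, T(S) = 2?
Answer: 900/49 ≈ 18.367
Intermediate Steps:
G = 10/7 (G = 3/7 + (5 + 2)/7 = 3/7 + (1/7)*7 = 3/7 + 1 = 10/7 ≈ 1.4286)
c = 16/7 (c = -2 + 3*(10/7) = -2 + 30/7 = 16/7 ≈ 2.2857)
(c + T(8))**2 = (16/7 + 2)**2 = (30/7)**2 = 900/49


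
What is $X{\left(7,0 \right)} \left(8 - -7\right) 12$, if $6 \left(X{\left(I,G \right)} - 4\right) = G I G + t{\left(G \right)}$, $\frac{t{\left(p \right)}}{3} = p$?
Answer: $720$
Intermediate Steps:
$t{\left(p \right)} = 3 p$
$X{\left(I,G \right)} = 4 + \frac{G}{2} + \frac{I G^{2}}{6}$ ($X{\left(I,G \right)} = 4 + \frac{G I G + 3 G}{6} = 4 + \frac{I G^{2} + 3 G}{6} = 4 + \frac{3 G + I G^{2}}{6} = 4 + \left(\frac{G}{2} + \frac{I G^{2}}{6}\right) = 4 + \frac{G}{2} + \frac{I G^{2}}{6}$)
$X{\left(7,0 \right)} \left(8 - -7\right) 12 = \left(4 + \frac{1}{2} \cdot 0 + \frac{1}{6} \cdot 7 \cdot 0^{2}\right) \left(8 - -7\right) 12 = \left(4 + 0 + \frac{1}{6} \cdot 7 \cdot 0\right) \left(8 + 7\right) 12 = \left(4 + 0 + 0\right) 15 \cdot 12 = 4 \cdot 15 \cdot 12 = 60 \cdot 12 = 720$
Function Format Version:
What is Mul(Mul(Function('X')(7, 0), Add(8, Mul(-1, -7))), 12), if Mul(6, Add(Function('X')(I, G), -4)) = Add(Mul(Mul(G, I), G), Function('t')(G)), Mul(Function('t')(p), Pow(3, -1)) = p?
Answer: 720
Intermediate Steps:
Function('t')(p) = Mul(3, p)
Function('X')(I, G) = Add(4, Mul(Rational(1, 2), G), Mul(Rational(1, 6), I, Pow(G, 2))) (Function('X')(I, G) = Add(4, Mul(Rational(1, 6), Add(Mul(Mul(G, I), G), Mul(3, G)))) = Add(4, Mul(Rational(1, 6), Add(Mul(I, Pow(G, 2)), Mul(3, G)))) = Add(4, Mul(Rational(1, 6), Add(Mul(3, G), Mul(I, Pow(G, 2))))) = Add(4, Add(Mul(Rational(1, 2), G), Mul(Rational(1, 6), I, Pow(G, 2)))) = Add(4, Mul(Rational(1, 2), G), Mul(Rational(1, 6), I, Pow(G, 2))))
Mul(Mul(Function('X')(7, 0), Add(8, Mul(-1, -7))), 12) = Mul(Mul(Add(4, Mul(Rational(1, 2), 0), Mul(Rational(1, 6), 7, Pow(0, 2))), Add(8, Mul(-1, -7))), 12) = Mul(Mul(Add(4, 0, Mul(Rational(1, 6), 7, 0)), Add(8, 7)), 12) = Mul(Mul(Add(4, 0, 0), 15), 12) = Mul(Mul(4, 15), 12) = Mul(60, 12) = 720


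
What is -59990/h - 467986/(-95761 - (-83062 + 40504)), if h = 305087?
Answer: 139584796812/16231543661 ≈ 8.5996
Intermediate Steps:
-59990/h - 467986/(-95761 - (-83062 + 40504)) = -59990/305087 - 467986/(-95761 - (-83062 + 40504)) = -59990*1/305087 - 467986/(-95761 - 1*(-42558)) = -59990/305087 - 467986/(-95761 + 42558) = -59990/305087 - 467986/(-53203) = -59990/305087 - 467986*(-1/53203) = -59990/305087 + 467986/53203 = 139584796812/16231543661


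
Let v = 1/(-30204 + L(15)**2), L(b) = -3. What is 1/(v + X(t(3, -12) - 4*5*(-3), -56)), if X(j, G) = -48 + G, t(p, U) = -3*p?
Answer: -30195/3140281 ≈ -0.0096154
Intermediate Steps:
v = -1/30195 (v = 1/(-30204 + (-3)**2) = 1/(-30204 + 9) = 1/(-30195) = -1/30195 ≈ -3.3118e-5)
1/(v + X(t(3, -12) - 4*5*(-3), -56)) = 1/(-1/30195 + (-48 - 56)) = 1/(-1/30195 - 104) = 1/(-3140281/30195) = -30195/3140281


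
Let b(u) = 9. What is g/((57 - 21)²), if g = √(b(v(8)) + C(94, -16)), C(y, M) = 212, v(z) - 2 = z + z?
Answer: √221/1296 ≈ 0.011471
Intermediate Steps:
v(z) = 2 + 2*z (v(z) = 2 + (z + z) = 2 + 2*z)
g = √221 (g = √(9 + 212) = √221 ≈ 14.866)
g/((57 - 21)²) = √221/((57 - 21)²) = √221/(36²) = √221/1296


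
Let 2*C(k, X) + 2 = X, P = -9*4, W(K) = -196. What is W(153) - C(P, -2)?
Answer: -194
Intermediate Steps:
P = -36
C(k, X) = -1 + X/2
W(153) - C(P, -2) = -196 - (-1 + (½)*(-2)) = -196 - (-1 - 1) = -196 - 1*(-2) = -196 + 2 = -194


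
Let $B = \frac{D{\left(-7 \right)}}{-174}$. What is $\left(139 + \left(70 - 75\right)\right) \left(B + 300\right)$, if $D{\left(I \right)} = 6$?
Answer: $\frac{1165666}{29} \approx 40195.0$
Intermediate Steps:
$B = - \frac{1}{29}$ ($B = \frac{6}{-174} = 6 \left(- \frac{1}{174}\right) = - \frac{1}{29} \approx -0.034483$)
$\left(139 + \left(70 - 75\right)\right) \left(B + 300\right) = \left(139 + \left(70 - 75\right)\right) \left(- \frac{1}{29} + 300\right) = \left(139 + \left(70 - 75\right)\right) \frac{8699}{29} = \left(139 - 5\right) \frac{8699}{29} = 134 \cdot \frac{8699}{29} = \frac{1165666}{29}$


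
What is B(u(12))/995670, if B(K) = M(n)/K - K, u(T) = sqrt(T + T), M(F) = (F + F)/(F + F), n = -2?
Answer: -sqrt(6)/519480 ≈ -4.7153e-6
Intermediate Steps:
M(F) = 1 (M(F) = (2*F)/((2*F)) = (2*F)*(1/(2*F)) = 1)
u(T) = sqrt(2)*sqrt(T) (u(T) = sqrt(2*T) = sqrt(2)*sqrt(T))
B(K) = 1/K - K
B(u(12))/995670 = (1/(sqrt(2)*sqrt(12)) - sqrt(2)*sqrt(12))/995670 = (1/(sqrt(2)*(2*sqrt(3))) - sqrt(2)*2*sqrt(3))*(1/995670) = (1/(2*sqrt(6)) - 2*sqrt(6))*(1/995670) = (sqrt(6)/12 - 2*sqrt(6))*(1/995670) = -23*sqrt(6)/12*(1/995670) = -sqrt(6)/519480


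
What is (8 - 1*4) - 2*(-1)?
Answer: 6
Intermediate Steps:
(8 - 1*4) - 2*(-1) = (8 - 4) + 2 = 4 + 2 = 6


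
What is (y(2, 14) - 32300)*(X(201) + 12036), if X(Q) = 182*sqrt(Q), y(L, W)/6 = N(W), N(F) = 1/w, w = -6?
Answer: -388774836 - 5878782*sqrt(201) ≈ -4.7212e+8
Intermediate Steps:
N(F) = -1/6 (N(F) = 1/(-6) = -1/6)
y(L, W) = -1 (y(L, W) = 6*(-1/6) = -1)
(y(2, 14) - 32300)*(X(201) + 12036) = (-1 - 32300)*(182*sqrt(201) + 12036) = -32301*(12036 + 182*sqrt(201)) = -388774836 - 5878782*sqrt(201)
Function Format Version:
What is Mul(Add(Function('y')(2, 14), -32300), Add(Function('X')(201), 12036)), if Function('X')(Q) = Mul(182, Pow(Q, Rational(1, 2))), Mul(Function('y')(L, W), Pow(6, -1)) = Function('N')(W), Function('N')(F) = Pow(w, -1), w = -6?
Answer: Add(-388774836, Mul(-5878782, Pow(201, Rational(1, 2)))) ≈ -4.7212e+8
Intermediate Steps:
Function('N')(F) = Rational(-1, 6) (Function('N')(F) = Pow(-6, -1) = Rational(-1, 6))
Function('y')(L, W) = -1 (Function('y')(L, W) = Mul(6, Rational(-1, 6)) = -1)
Mul(Add(Function('y')(2, 14), -32300), Add(Function('X')(201), 12036)) = Mul(Add(-1, -32300), Add(Mul(182, Pow(201, Rational(1, 2))), 12036)) = Mul(-32301, Add(12036, Mul(182, Pow(201, Rational(1, 2))))) = Add(-388774836, Mul(-5878782, Pow(201, Rational(1, 2))))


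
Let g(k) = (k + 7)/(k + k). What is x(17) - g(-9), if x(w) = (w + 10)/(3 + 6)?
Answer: 26/9 ≈ 2.8889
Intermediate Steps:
g(k) = (7 + k)/(2*k) (g(k) = (7 + k)/((2*k)) = (7 + k)*(1/(2*k)) = (7 + k)/(2*k))
x(w) = 10/9 + w/9 (x(w) = (10 + w)/9 = (10 + w)*(⅑) = 10/9 + w/9)
x(17) - g(-9) = (10/9 + (⅑)*17) - (7 - 9)/(2*(-9)) = (10/9 + 17/9) - (-1)*(-2)/(2*9) = 3 - 1*⅑ = 3 - ⅑ = 26/9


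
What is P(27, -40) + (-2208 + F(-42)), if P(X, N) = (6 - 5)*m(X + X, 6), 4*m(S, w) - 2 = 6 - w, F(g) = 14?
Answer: -4387/2 ≈ -2193.5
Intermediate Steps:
m(S, w) = 2 - w/4 (m(S, w) = ½ + (6 - w)/4 = ½ + (3/2 - w/4) = 2 - w/4)
P(X, N) = ½ (P(X, N) = (6 - 5)*(2 - ¼*6) = 1*(2 - 3/2) = 1*(½) = ½)
P(27, -40) + (-2208 + F(-42)) = ½ + (-2208 + 14) = ½ - 2194 = -4387/2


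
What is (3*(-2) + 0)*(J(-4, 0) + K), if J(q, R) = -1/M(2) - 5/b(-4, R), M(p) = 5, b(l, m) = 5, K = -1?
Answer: 66/5 ≈ 13.200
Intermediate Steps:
J(q, R) = -6/5 (J(q, R) = -1/5 - 5/5 = -1*⅕ - 5*⅕ = -⅕ - 1 = -6/5)
(3*(-2) + 0)*(J(-4, 0) + K) = (3*(-2) + 0)*(-6/5 - 1) = (-6 + 0)*(-11/5) = -6*(-11/5) = 66/5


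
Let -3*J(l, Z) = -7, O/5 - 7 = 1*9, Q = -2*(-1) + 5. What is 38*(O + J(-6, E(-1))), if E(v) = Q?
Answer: 9386/3 ≈ 3128.7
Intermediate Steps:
Q = 7 (Q = 2 + 5 = 7)
E(v) = 7
O = 80 (O = 35 + 5*(1*9) = 35 + 5*9 = 35 + 45 = 80)
J(l, Z) = 7/3 (J(l, Z) = -1/3*(-7) = 7/3)
38*(O + J(-6, E(-1))) = 38*(80 + 7/3) = 38*(247/3) = 9386/3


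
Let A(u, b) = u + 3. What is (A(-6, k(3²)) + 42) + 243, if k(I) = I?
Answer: 282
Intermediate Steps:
A(u, b) = 3 + u
(A(-6, k(3²)) + 42) + 243 = ((3 - 6) + 42) + 243 = (-3 + 42) + 243 = 39 + 243 = 282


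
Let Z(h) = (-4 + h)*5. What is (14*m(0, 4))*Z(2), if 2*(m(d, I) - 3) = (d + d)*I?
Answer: -420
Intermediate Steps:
m(d, I) = 3 + I*d (m(d, I) = 3 + ((d + d)*I)/2 = 3 + ((2*d)*I)/2 = 3 + (2*I*d)/2 = 3 + I*d)
Z(h) = -20 + 5*h
(14*m(0, 4))*Z(2) = (14*(3 + 4*0))*(-20 + 5*2) = (14*(3 + 0))*(-20 + 10) = (14*3)*(-10) = 42*(-10) = -420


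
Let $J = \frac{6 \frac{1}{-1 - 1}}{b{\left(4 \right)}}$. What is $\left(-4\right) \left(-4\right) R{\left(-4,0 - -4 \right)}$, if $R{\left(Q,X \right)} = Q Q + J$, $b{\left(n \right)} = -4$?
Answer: $268$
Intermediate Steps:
$J = \frac{3}{4}$ ($J = \frac{6 \frac{1}{-1 - 1}}{-4} = \frac{6}{-2} \left(- \frac{1}{4}\right) = 6 \left(- \frac{1}{2}\right) \left(- \frac{1}{4}\right) = \left(-3\right) \left(- \frac{1}{4}\right) = \frac{3}{4} \approx 0.75$)
$R{\left(Q,X \right)} = \frac{3}{4} + Q^{2}$ ($R{\left(Q,X \right)} = Q Q + \frac{3}{4} = Q^{2} + \frac{3}{4} = \frac{3}{4} + Q^{2}$)
$\left(-4\right) \left(-4\right) R{\left(-4,0 - -4 \right)} = \left(-4\right) \left(-4\right) \left(\frac{3}{4} + \left(-4\right)^{2}\right) = 16 \left(\frac{3}{4} + 16\right) = 16 \cdot \frac{67}{4} = 268$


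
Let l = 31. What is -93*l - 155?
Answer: -3038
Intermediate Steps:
-93*l - 155 = -93*31 - 155 = -2883 - 155 = -3038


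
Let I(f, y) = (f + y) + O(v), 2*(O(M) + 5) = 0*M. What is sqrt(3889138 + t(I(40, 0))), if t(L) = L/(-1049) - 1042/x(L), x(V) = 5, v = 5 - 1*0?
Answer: sqrt(106984549601365)/5245 ≈ 1972.0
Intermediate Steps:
v = 5 (v = 5 + 0 = 5)
O(M) = -5 (O(M) = -5 + (0*M)/2 = -5 + (1/2)*0 = -5 + 0 = -5)
I(f, y) = -5 + f + y (I(f, y) = (f + y) - 5 = -5 + f + y)
t(L) = -1042/5 - L/1049 (t(L) = L/(-1049) - 1042/5 = L*(-1/1049) - 1042*1/5 = -L/1049 - 1042/5 = -1042/5 - L/1049)
sqrt(3889138 + t(I(40, 0))) = sqrt(3889138 + (-1042/5 - (-5 + 40 + 0)/1049)) = sqrt(3889138 + (-1042/5 - 1/1049*35)) = sqrt(3889138 + (-1042/5 - 35/1049)) = sqrt(3889138 - 1093233/5245) = sqrt(20397435577/5245) = sqrt(106984549601365)/5245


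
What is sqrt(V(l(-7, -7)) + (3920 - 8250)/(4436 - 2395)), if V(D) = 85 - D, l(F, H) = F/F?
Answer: sqrt(341079674)/2041 ≈ 9.0487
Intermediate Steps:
l(F, H) = 1
sqrt(V(l(-7, -7)) + (3920 - 8250)/(4436 - 2395)) = sqrt((85 - 1*1) + (3920 - 8250)/(4436 - 2395)) = sqrt((85 - 1) - 4330/2041) = sqrt(84 - 4330*1/2041) = sqrt(84 - 4330/2041) = sqrt(167114/2041) = sqrt(341079674)/2041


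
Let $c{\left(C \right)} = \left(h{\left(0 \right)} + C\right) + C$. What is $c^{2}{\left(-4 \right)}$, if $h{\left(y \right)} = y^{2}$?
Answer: $64$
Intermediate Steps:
$c{\left(C \right)} = 2 C$ ($c{\left(C \right)} = \left(0^{2} + C\right) + C = \left(0 + C\right) + C = C + C = 2 C$)
$c^{2}{\left(-4 \right)} = \left(2 \left(-4\right)\right)^{2} = \left(-8\right)^{2} = 64$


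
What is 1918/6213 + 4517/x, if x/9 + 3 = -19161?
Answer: 100914949/357197796 ≈ 0.28252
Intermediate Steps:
x = -172476 (x = -27 + 9*(-19161) = -27 - 172449 = -172476)
1918/6213 + 4517/x = 1918/6213 + 4517/(-172476) = 1918*(1/6213) + 4517*(-1/172476) = 1918/6213 - 4517/172476 = 100914949/357197796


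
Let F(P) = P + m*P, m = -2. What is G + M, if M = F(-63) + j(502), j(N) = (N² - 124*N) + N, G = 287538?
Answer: 477859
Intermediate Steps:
F(P) = -P (F(P) = P - 2*P = -P)
j(N) = N² - 123*N
M = 190321 (M = -1*(-63) + 502*(-123 + 502) = 63 + 502*379 = 63 + 190258 = 190321)
G + M = 287538 + 190321 = 477859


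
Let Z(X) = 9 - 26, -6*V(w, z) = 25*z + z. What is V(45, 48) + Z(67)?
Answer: -225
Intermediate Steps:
V(w, z) = -13*z/3 (V(w, z) = -(25*z + z)/6 = -13*z/3)
Z(X) = -17
V(45, 48) + Z(67) = -13/3*48 - 17 = -208 - 17 = -225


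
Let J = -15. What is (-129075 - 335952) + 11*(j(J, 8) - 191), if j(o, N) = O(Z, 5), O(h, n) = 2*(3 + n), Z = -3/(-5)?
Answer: -466952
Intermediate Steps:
Z = ⅗ (Z = -3*(-⅕) = ⅗ ≈ 0.60000)
O(h, n) = 6 + 2*n
j(o, N) = 16 (j(o, N) = 6 + 2*5 = 6 + 10 = 16)
(-129075 - 335952) + 11*(j(J, 8) - 191) = (-129075 - 335952) + 11*(16 - 191) = -465027 + 11*(-175) = -465027 - 1925 = -466952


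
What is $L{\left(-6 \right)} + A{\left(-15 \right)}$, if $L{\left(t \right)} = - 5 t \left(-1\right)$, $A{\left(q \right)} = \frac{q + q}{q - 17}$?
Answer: $- \frac{465}{16} \approx -29.063$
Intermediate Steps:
$A{\left(q \right)} = \frac{2 q}{-17 + q}$
$L{\left(t \right)} = 5 t$
$L{\left(-6 \right)} + A{\left(-15 \right)} = 5 \left(-6\right) + 2 \left(-15\right) \frac{1}{-17 - 15} = -30 + 2 \left(-15\right) \frac{1}{-32} = -30 + 2 \left(-15\right) \left(- \frac{1}{32}\right) = -30 + \frac{15}{16} = - \frac{465}{16}$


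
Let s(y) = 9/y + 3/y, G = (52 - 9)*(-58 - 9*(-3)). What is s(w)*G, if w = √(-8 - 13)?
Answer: 5332*I*√21/7 ≈ 3490.6*I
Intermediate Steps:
G = -1333 (G = 43*(-58 + 27) = 43*(-31) = -1333)
w = I*√21 (w = √(-21) = I*√21 ≈ 4.5826*I)
s(y) = 12/y
s(w)*G = (12/((I*√21)))*(-1333) = (12*(-I*√21/21))*(-1333) = -4*I*√21/7*(-1333) = 5332*I*√21/7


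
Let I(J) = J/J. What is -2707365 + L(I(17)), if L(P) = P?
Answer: -2707364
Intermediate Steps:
I(J) = 1
-2707365 + L(I(17)) = -2707365 + 1 = -2707364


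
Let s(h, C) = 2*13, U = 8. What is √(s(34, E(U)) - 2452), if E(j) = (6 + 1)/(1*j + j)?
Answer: I*√2426 ≈ 49.254*I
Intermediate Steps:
E(j) = 7/(2*j) (E(j) = 7/(j + j) = 7/((2*j)) = 7*(1/(2*j)) = 7/(2*j))
s(h, C) = 26
√(s(34, E(U)) - 2452) = √(26 - 2452) = √(-2426) = I*√2426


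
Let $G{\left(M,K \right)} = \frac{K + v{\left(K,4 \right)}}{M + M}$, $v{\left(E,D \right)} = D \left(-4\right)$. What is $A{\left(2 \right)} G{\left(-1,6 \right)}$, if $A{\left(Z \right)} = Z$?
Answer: $10$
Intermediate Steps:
$v{\left(E,D \right)} = - 4 D$
$G{\left(M,K \right)} = \frac{-16 + K}{2 M}$ ($G{\left(M,K \right)} = \frac{K - 16}{M + M} = \frac{K - 16}{2 M} = \left(-16 + K\right) \frac{1}{2 M} = \frac{-16 + K}{2 M}$)
$A{\left(2 \right)} G{\left(-1,6 \right)} = 2 \frac{-16 + 6}{2 \left(-1\right)} = 2 \cdot \frac{1}{2} \left(-1\right) \left(-10\right) = 2 \cdot 5 = 10$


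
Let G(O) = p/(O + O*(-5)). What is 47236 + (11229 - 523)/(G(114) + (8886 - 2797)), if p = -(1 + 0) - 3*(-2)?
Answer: 131159367580/2776579 ≈ 47238.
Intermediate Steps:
p = 5 (p = -1*1 + 6 = -1 + 6 = 5)
G(O) = -5/(4*O) (G(O) = 5/(O + O*(-5)) = 5/(O - 5*O) = 5/((-4*O)) = 5*(-1/(4*O)) = -5/(4*O))
47236 + (11229 - 523)/(G(114) + (8886 - 2797)) = 47236 + (11229 - 523)/(-5/4/114 + (8886 - 2797)) = 47236 + 10706/(-5/4*1/114 + 6089) = 47236 + 10706/(-5/456 + 6089) = 47236 + 10706/(2776579/456) = 47236 + 10706*(456/2776579) = 47236 + 4881936/2776579 = 131159367580/2776579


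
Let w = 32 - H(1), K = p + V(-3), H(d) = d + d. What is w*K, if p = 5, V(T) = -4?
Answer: 30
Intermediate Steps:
H(d) = 2*d
K = 1 (K = 5 - 4 = 1)
w = 30 (w = 32 - 2 = 30)
w*K = 30*1 = 30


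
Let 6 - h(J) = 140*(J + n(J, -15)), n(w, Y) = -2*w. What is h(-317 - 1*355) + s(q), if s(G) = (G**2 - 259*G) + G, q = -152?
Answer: -31754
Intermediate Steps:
s(G) = G**2 - 258*G
h(J) = 6 + 140*J (h(J) = 6 - 140*(J - 2*J) = 6 - 140*(-J) = 6 - (-140)*J = 6 + 140*J)
h(-317 - 1*355) + s(q) = (6 + 140*(-317 - 1*355)) - 152*(-258 - 152) = (6 + 140*(-317 - 355)) - 152*(-410) = (6 + 140*(-672)) + 62320 = (6 - 94080) + 62320 = -94074 + 62320 = -31754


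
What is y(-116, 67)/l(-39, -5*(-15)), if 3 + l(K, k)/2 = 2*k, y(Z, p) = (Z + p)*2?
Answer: -1/3 ≈ -0.33333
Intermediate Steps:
y(Z, p) = 2*Z + 2*p
l(K, k) = -6 + 4*k (l(K, k) = -6 + 2*(2*k) = -6 + 4*k)
y(-116, 67)/l(-39, -5*(-15)) = (2*(-116) + 2*67)/(-6 + 4*(-5*(-15))) = (-232 + 134)/(-6 + 4*75) = -98/(-6 + 300) = -98/294 = -98*1/294 = -1/3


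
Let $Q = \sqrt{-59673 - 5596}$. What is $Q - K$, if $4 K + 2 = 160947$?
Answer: $- \frac{160945}{4} + i \sqrt{65269} \approx -40236.0 + 255.48 i$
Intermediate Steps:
$K = \frac{160945}{4}$ ($K = - \frac{1}{2} + \frac{1}{4} \cdot 160947 = - \frac{1}{2} + \frac{160947}{4} = \frac{160945}{4} \approx 40236.0$)
$Q = i \sqrt{65269}$ ($Q = \sqrt{-65269} = i \sqrt{65269} \approx 255.48 i$)
$Q - K = i \sqrt{65269} - \frac{160945}{4} = - \frac{160945}{4} + i \sqrt{65269}$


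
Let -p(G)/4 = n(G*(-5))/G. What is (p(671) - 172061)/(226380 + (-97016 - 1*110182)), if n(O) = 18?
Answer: -115453003/12871122 ≈ -8.9699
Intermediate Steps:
p(G) = -72/G
(p(671) - 172061)/(226380 + (-97016 - 1*110182)) = (-72/671 - 172061)/(226380 + (-97016 - 1*110182)) = (-72*1/671 - 172061)/(226380 + (-97016 - 110182)) = (-72/671 - 172061)/(226380 - 207198) = -115453003/671/19182 = -115453003/671*1/19182 = -115453003/12871122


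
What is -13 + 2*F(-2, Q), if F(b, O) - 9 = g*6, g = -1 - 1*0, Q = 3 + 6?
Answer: -7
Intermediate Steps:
Q = 9
g = -1 (g = -1 + 0 = -1)
F(b, O) = 3 (F(b, O) = 9 - 1*6 = 9 - 6 = 3)
-13 + 2*F(-2, Q) = -13 + 2*3 = -13 + 6 = -7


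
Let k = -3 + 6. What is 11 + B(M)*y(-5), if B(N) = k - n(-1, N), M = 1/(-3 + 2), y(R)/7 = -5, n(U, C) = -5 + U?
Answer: -304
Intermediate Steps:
k = 3
y(R) = -35 (y(R) = 7*(-5) = -35)
M = -1 (M = 1/(-1) = -1)
B(N) = 9 (B(N) = 3 - (-5 - 1) = 3 - 1*(-6) = 3 + 6 = 9)
11 + B(M)*y(-5) = 11 + 9*(-35) = 11 - 315 = -304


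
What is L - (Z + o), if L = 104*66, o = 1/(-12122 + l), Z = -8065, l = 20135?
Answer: 119626076/8013 ≈ 14929.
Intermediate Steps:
o = 1/8013 (o = 1/(-12122 + 20135) = 1/8013 ≈ 0.00012480)
L = 6864
L - (Z + o) = 6864 - (-8065 + 1/8013) = 6864 - 1*(-64624844/8013) = 6864 + 64624844/8013 = 119626076/8013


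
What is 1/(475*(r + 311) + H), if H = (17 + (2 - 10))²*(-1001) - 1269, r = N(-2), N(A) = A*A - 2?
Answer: 1/66325 ≈ 1.5077e-5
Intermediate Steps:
N(A) = -2 + A² (N(A) = A² - 2 = -2 + A²)
r = 2 (r = -2 + (-2)² = -2 + 4 = 2)
H = -82350 (H = (17 - 8)²*(-1001) - 1269 = 9²*(-1001) - 1269 = 81*(-1001) - 1269 = -81081 - 1269 = -82350)
1/(475*(r + 311) + H) = 1/(475*(2 + 311) - 82350) = 1/(475*313 - 82350) = 1/(148675 - 82350) = 1/66325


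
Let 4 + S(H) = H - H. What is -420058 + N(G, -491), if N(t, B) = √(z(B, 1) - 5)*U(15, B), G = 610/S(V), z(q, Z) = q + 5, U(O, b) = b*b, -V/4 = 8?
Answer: -420058 + 241081*I*√491 ≈ -4.2006e+5 + 5.342e+6*I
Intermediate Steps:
V = -32 (V = -4*8 = -32)
U(O, b) = b²
z(q, Z) = 5 + q
S(H) = -4 (S(H) = -4 + (H - H) = -4 + 0 = -4)
G = -305/2 (G = 610/(-4) = 610*(-¼) = -305/2 ≈ -152.50)
N(t, B) = B^(5/2) (N(t, B) = √((5 + B) - 5)*B² = √B*B² = B^(5/2))
-420058 + N(G, -491) = -420058 + (-491)^(5/2) = -420058 + 241081*I*√491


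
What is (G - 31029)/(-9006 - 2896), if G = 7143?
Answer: 11943/5951 ≈ 2.0069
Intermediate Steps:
(G - 31029)/(-9006 - 2896) = (7143 - 31029)/(-9006 - 2896) = -23886/(-11902) = -23886*(-1/11902) = 11943/5951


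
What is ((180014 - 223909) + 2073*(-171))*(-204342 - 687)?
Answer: 81679042962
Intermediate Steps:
((180014 - 223909) + 2073*(-171))*(-204342 - 687) = (-43895 - 354483)*(-205029) = -398378*(-205029) = 81679042962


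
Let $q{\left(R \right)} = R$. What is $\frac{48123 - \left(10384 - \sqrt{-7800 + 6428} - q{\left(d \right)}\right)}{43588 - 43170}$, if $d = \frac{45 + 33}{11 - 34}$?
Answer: $\frac{867919}{9614} + \frac{7 i \sqrt{7}}{209} \approx 90.277 + 0.088614 i$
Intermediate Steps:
$d = - \frac{78}{23}$ ($d = \frac{78}{-23} = 78 \left(- \frac{1}{23}\right) = - \frac{78}{23} \approx -3.3913$)
$\frac{48123 - \left(10384 - \sqrt{-7800 + 6428} - q{\left(d \right)}\right)}{43588 - 43170} = \frac{48123 - \left(\frac{238910}{23} - \sqrt{-7800 + 6428}\right)}{43588 - 43170} = \frac{48123 - \left(\frac{238910}{23} - 14 i \sqrt{7}\right)}{418} = \left(48123 - \left(\frac{238910}{23} - 14 i \sqrt{7}\right)\right) \frac{1}{418} = \left(\frac{867919}{23} + 14 i \sqrt{7}\right) \frac{1}{418} = \frac{867919}{9614} + \frac{7 i \sqrt{7}}{209}$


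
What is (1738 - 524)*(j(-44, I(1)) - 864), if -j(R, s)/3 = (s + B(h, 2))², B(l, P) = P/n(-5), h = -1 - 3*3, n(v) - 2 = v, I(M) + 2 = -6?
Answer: -3967352/3 ≈ -1.3225e+6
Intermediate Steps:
I(M) = -8 (I(M) = -2 - 6 = -8)
n(v) = 2 + v
h = -10 (h = -1 - 9 = -10)
B(l, P) = -P/3 (B(l, P) = P/(2 - 5) = P/(-3) = P*(-⅓) = -P/3)
j(R, s) = -3*(-⅔ + s)² (j(R, s) = -3*(s - ⅓*2)² = -3*(s - ⅔)² = -3*(-⅔ + s)²)
(1738 - 524)*(j(-44, I(1)) - 864) = (1738 - 524)*(-(-2 + 3*(-8))²/3 - 864) = 1214*(-(-2 - 24)²/3 - 864) = 1214*(-⅓*(-26)² - 864) = 1214*(-⅓*676 - 864) = 1214*(-676/3 - 864) = 1214*(-3268/3) = -3967352/3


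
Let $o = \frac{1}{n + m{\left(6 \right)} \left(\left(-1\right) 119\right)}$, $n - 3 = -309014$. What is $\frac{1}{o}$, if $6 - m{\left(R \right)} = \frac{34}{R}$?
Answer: $- \frac{927152}{3} \approx -3.0905 \cdot 10^{5}$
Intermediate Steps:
$m{\left(R \right)} = 6 - \frac{34}{R}$
$n = -309011$ ($n = 3 - 309014 = -309011$)
$o = - \frac{3}{927152}$ ($o = \frac{1}{-309011 + \left(6 - \frac{34}{6}\right) \left(\left(-1\right) 119\right)} = \frac{1}{-309011 + \left(6 - \frac{17}{3}\right) \left(-119\right)} = \frac{1}{-309011 + \frac{1}{3} \left(-119\right)} = \frac{1}{-309011 - \frac{119}{3}} = \frac{1}{- \frac{927152}{3}} = - \frac{3}{927152} \approx -3.2357 \cdot 10^{-6}$)
$\frac{1}{o} = \frac{1}{- \frac{3}{927152}} = - \frac{927152}{3}$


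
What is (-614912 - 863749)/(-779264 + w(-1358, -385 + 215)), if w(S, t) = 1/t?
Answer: 251372370/132474881 ≈ 1.8975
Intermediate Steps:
(-614912 - 863749)/(-779264 + w(-1358, -385 + 215)) = (-614912 - 863749)/(-779264 + 1/(-385 + 215)) = -1478661/(-779264 + 1/(-170)) = -1478661/(-779264 - 1/170) = -1478661/(-132474881/170) = -1478661*(-170/132474881) = 251372370/132474881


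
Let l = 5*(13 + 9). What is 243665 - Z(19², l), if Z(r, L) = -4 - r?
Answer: 244030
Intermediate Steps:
l = 110 (l = 5*22 = 110)
243665 - Z(19², l) = 243665 - (-4 - 1*19²) = 243665 - (-4 - 1*361) = 243665 - (-4 - 361) = 243665 - 1*(-365) = 243665 + 365 = 244030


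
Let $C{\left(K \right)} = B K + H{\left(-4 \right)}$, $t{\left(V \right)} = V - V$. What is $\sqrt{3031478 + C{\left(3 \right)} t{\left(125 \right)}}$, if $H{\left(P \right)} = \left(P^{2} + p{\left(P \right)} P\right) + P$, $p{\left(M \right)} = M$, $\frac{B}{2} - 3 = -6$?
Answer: $\sqrt{3031478} \approx 1741.1$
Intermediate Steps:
$B = -6$ ($B = 6 + 2 \left(-6\right) = 6 - 12 = -6$)
$H{\left(P \right)} = P + 2 P^{2}$ ($H{\left(P \right)} = \left(P^{2} + P P\right) + P = \left(P^{2} + P^{2}\right) + P = 2 P^{2} + P = P + 2 P^{2}$)
$t{\left(V \right)} = 0$
$C{\left(K \right)} = 28 - 6 K$ ($C{\left(K \right)} = - 6 K - 4 \left(1 + 2 \left(-4\right)\right) = - 6 K - 4 \left(1 - 8\right) = - 6 K - -28 = - 6 K + 28 = 28 - 6 K$)
$\sqrt{3031478 + C{\left(3 \right)} t{\left(125 \right)}} = \sqrt{3031478 + \left(28 - 18\right) 0} = \sqrt{3031478 + 10 \cdot 0} = \sqrt{3031478 + 0} = \sqrt{3031478}$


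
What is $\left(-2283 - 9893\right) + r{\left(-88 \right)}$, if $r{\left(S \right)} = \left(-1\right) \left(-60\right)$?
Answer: $-12116$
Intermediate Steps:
$r{\left(S \right)} = 60$
$\left(-2283 - 9893\right) + r{\left(-88 \right)} = \left(-2283 - 9893\right) + 60 = -12176 + 60 = -12116$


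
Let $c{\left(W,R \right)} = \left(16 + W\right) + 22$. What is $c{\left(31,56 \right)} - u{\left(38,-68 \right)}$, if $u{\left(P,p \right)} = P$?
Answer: $31$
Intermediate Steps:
$c{\left(W,R \right)} = 38 + W$
$c{\left(31,56 \right)} - u{\left(38,-68 \right)} = \left(38 + 31\right) - 38 = 69 - 38 = 31$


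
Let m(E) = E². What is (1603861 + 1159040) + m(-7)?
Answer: 2762950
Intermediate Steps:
(1603861 + 1159040) + m(-7) = (1603861 + 1159040) + (-7)² = 2762901 + 49 = 2762950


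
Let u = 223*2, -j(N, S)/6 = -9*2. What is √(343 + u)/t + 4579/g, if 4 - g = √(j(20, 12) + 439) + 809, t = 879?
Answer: -3686095/647478 + √789/879 + 4579*√547/647478 ≈ -5.4956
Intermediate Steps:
j(N, S) = 108 (j(N, S) = -(-54)*2 = -6*(-18) = 108)
u = 446
g = -805 - √547 (g = 4 - (√(108 + 439) + 809) = 4 - (√547 + 809) = 4 - (809 + √547) = 4 + (-809 - √547) = -805 - √547 ≈ -828.39)
√(343 + u)/t + 4579/g = √(343 + 446)/879 + 4579/(-805 - √547) = √789*(1/879) + 4579/(-805 - √547) = √789/879 + 4579/(-805 - √547) = 4579/(-805 - √547) + √789/879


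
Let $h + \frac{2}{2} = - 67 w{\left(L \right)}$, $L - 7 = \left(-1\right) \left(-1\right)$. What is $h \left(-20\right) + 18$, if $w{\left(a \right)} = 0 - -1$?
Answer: $1378$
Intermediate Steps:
$L = 8$ ($L = 7 - -1 = 7 + 1 = 8$)
$w{\left(a \right)} = 1$ ($w{\left(a \right)} = 0 + 1 = 1$)
$h = -68$ ($h = -1 - 67 = -68$)
$h \left(-20\right) + 18 = \left(-68\right) \left(-20\right) + 18 = 1360 + 18 = 1378$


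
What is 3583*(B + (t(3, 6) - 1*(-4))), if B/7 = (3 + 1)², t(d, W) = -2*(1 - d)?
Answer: 429960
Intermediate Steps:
t(d, W) = -2 + 2*d
B = 112 (B = 7*(3 + 1)² = 7*4² = 7*16 = 112)
3583*(B + (t(3, 6) - 1*(-4))) = 3583*(112 + ((-2 + 2*3) - 1*(-4))) = 3583*(112 + ((-2 + 6) + 4)) = 3583*(112 + (4 + 4)) = 3583*(112 + 8) = 3583*120 = 429960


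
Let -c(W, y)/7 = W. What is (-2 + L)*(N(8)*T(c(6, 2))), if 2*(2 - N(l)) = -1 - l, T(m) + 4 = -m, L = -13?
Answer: -3705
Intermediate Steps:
c(W, y) = -7*W
T(m) = -4 - m
N(l) = 5/2 + l/2 (N(l) = 2 - (-1 - l)/2 = 2 + (½ + l/2) = 5/2 + l/2)
(-2 + L)*(N(8)*T(c(6, 2))) = (-2 - 13)*((5/2 + (½)*8)*(-4 - (-7)*6)) = -15*(5/2 + 4)*(-4 - 1*(-42)) = -195*(-4 + 42)/2 = -195*38/2 = -15*247 = -3705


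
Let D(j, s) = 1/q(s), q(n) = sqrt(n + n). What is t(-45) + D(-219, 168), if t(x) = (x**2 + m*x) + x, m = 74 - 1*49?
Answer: 855 + sqrt(21)/84 ≈ 855.05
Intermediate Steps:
q(n) = sqrt(2)*sqrt(n) (q(n) = sqrt(2*n) = sqrt(2)*sqrt(n))
m = 25 (m = 74 - 49 = 25)
D(j, s) = sqrt(2)/(2*sqrt(s)) (D(j, s) = 1/(sqrt(2)*sqrt(s)) = sqrt(2)/(2*sqrt(s)))
t(x) = x**2 + 26*x (t(x) = (x**2 + 25*x) + x = x**2 + 26*x)
t(-45) + D(-219, 168) = -45*(26 - 45) + sqrt(2)/(2*sqrt(168)) = -45*(-19) + sqrt(2)*(sqrt(42)/84)/2 = 855 + sqrt(21)/84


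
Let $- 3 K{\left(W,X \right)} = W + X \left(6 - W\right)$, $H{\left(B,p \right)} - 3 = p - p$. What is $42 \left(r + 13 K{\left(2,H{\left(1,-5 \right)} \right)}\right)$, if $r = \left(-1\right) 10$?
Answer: $-2968$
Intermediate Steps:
$r = -10$
$H{\left(B,p \right)} = 3$ ($H{\left(B,p \right)} = 3 + \left(p - p\right) = 3 + 0 = 3$)
$K{\left(W,X \right)} = - \frac{W}{3} - \frac{X \left(6 - W\right)}{3}$ ($K{\left(W,X \right)} = - \frac{W + X \left(6 - W\right)}{3} = - \frac{W}{3} - \frac{X \left(6 - W\right)}{3}$)
$42 \left(r + 13 K{\left(2,H{\left(1,-5 \right)} \right)}\right) = 42 \left(-10 + 13 \left(\left(-2\right) 3 - \frac{2}{3} + \frac{1}{3} \cdot 2 \cdot 3\right)\right) = 42 \left(-10 + 13 \left(-6 - \frac{2}{3} + 2\right)\right) = 42 \left(-10 + 13 \left(- \frac{14}{3}\right)\right) = 42 \left(-10 - \frac{182}{3}\right) = 42 \left(- \frac{212}{3}\right) = -2968$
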